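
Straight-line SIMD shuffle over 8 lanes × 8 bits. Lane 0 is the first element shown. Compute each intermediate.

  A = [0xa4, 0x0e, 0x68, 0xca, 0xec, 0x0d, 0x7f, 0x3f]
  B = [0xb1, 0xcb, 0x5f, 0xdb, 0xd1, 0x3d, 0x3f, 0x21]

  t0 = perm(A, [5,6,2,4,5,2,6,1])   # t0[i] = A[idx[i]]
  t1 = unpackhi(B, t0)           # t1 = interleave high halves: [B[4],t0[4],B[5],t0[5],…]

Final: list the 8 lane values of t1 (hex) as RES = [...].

  t0: 0d 7f 68 ec 0d 68 7f 0e
  t1: d1 0d 3d 68 3f 7f 21 0e

RES = [ 0xd1  0x0d  0x3d  0x68  0x3f  0x7f  0x21  0x0e ]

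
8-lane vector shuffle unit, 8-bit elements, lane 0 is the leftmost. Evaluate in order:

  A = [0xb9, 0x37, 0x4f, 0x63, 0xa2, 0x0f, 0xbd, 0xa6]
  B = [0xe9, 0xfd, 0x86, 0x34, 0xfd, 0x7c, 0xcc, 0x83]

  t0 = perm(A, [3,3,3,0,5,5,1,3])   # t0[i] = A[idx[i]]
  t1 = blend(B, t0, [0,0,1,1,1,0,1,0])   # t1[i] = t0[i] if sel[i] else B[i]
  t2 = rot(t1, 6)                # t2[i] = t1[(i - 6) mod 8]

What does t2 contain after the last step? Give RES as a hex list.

t0 = [0x63, 0x63, 0x63, 0xb9, 0x0f, 0x0f, 0x37, 0x63]
t1 = [0xe9, 0xfd, 0x63, 0xb9, 0x0f, 0x7c, 0x37, 0x83]
t2 = [0x63, 0xb9, 0x0f, 0x7c, 0x37, 0x83, 0xe9, 0xfd]

RES = [ 0x63  0xb9  0x0f  0x7c  0x37  0x83  0xe9  0xfd ]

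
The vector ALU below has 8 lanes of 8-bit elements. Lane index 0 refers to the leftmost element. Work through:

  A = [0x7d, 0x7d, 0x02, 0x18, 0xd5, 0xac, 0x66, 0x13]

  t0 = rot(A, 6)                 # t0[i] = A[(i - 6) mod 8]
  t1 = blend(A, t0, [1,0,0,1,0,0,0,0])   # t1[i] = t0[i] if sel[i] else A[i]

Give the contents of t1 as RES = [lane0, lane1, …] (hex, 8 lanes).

RES = [ 0x02  0x7d  0x02  0xac  0xd5  0xac  0x66  0x13 ]

→ t0 |02|18|d5|ac|66|13|7d|7d|
→ t1 |02|7d|02|ac|d5|ac|66|13|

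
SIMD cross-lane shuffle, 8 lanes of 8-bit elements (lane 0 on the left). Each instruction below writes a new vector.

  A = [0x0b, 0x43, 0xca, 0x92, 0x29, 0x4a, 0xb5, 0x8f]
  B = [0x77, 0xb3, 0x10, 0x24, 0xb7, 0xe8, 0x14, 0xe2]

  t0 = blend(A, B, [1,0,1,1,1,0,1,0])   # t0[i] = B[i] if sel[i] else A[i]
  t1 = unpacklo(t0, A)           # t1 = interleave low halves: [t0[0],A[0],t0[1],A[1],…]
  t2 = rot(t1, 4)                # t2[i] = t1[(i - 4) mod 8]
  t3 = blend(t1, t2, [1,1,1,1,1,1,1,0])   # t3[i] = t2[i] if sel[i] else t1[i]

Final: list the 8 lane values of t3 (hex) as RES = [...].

→ t0 |77|43|10|24|b7|4a|14|8f|
→ t1 |77|0b|43|43|10|ca|24|92|
→ t2 |10|ca|24|92|77|0b|43|43|
→ t3 |10|ca|24|92|77|0b|43|92|

RES = [ 0x10  0xca  0x24  0x92  0x77  0x0b  0x43  0x92 ]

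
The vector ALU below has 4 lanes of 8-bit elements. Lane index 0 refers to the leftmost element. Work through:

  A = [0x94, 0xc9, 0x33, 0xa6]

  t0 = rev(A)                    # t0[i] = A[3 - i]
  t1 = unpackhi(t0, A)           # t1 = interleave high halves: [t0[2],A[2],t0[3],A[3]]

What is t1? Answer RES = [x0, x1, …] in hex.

RES = [0xc9, 0x33, 0x94, 0xa6]

  t0: a6 33 c9 94
  t1: c9 33 94 a6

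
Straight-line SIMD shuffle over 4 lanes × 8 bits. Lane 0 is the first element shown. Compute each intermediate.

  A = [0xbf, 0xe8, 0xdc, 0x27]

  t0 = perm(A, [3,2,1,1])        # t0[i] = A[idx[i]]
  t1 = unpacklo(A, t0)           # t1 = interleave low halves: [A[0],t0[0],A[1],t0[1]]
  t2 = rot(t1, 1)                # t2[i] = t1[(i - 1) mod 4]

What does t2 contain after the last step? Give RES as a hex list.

RES = [ 0xdc  0xbf  0x27  0xe8 ]

  t0: 27 dc e8 e8
  t1: bf 27 e8 dc
  t2: dc bf 27 e8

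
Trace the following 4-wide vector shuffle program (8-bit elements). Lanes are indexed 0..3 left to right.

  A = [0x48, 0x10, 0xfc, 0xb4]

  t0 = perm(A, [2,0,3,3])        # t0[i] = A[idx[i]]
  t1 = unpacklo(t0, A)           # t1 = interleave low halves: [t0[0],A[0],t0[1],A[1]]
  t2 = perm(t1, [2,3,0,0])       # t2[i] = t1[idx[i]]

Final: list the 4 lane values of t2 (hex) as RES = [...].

t0 = [0xfc, 0x48, 0xb4, 0xb4]
t1 = [0xfc, 0x48, 0x48, 0x10]
t2 = [0x48, 0x10, 0xfc, 0xfc]

RES = [ 0x48  0x10  0xfc  0xfc ]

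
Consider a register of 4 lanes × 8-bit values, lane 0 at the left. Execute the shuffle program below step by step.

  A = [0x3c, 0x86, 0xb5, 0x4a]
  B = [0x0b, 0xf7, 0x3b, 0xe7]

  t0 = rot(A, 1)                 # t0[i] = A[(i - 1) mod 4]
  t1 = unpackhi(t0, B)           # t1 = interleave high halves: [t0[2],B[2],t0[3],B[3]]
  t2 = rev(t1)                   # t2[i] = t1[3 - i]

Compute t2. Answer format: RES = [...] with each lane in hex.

RES = [ 0xe7  0xb5  0x3b  0x86 ]

  t0: 4a 3c 86 b5
  t1: 86 3b b5 e7
  t2: e7 b5 3b 86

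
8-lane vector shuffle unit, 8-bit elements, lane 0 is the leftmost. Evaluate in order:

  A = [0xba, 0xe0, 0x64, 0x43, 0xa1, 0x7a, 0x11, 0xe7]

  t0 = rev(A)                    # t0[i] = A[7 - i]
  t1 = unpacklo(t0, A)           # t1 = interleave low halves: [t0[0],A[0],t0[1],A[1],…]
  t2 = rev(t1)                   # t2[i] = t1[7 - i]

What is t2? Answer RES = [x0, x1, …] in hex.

→ t0 |e7|11|7a|a1|43|64|e0|ba|
→ t1 |e7|ba|11|e0|7a|64|a1|43|
→ t2 |43|a1|64|7a|e0|11|ba|e7|

RES = [0x43, 0xa1, 0x64, 0x7a, 0xe0, 0x11, 0xba, 0xe7]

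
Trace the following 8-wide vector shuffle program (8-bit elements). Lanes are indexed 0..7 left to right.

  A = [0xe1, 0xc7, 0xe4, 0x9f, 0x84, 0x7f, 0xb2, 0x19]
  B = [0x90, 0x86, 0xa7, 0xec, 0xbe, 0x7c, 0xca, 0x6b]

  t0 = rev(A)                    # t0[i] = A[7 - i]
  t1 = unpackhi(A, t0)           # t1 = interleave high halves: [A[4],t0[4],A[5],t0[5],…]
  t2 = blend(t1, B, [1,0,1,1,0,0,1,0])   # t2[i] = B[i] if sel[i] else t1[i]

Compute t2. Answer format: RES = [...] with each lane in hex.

RES = [ 0x90  0x9f  0xa7  0xec  0xb2  0xc7  0xca  0xe1 ]

t0 = [0x19, 0xb2, 0x7f, 0x84, 0x9f, 0xe4, 0xc7, 0xe1]
t1 = [0x84, 0x9f, 0x7f, 0xe4, 0xb2, 0xc7, 0x19, 0xe1]
t2 = [0x90, 0x9f, 0xa7, 0xec, 0xb2, 0xc7, 0xca, 0xe1]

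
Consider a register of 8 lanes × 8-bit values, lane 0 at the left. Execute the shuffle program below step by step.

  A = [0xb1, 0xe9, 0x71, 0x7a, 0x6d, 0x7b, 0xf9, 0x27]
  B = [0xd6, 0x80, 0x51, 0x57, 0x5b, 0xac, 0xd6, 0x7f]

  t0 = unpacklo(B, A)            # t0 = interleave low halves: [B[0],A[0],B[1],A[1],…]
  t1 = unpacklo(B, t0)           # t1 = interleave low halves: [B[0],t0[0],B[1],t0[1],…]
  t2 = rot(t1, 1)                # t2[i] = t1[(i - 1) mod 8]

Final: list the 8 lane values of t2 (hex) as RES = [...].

RES = [ 0xe9  0xd6  0xd6  0x80  0xb1  0x51  0x80  0x57 ]

→ t0 |d6|b1|80|e9|51|71|57|7a|
→ t1 |d6|d6|80|b1|51|80|57|e9|
→ t2 |e9|d6|d6|80|b1|51|80|57|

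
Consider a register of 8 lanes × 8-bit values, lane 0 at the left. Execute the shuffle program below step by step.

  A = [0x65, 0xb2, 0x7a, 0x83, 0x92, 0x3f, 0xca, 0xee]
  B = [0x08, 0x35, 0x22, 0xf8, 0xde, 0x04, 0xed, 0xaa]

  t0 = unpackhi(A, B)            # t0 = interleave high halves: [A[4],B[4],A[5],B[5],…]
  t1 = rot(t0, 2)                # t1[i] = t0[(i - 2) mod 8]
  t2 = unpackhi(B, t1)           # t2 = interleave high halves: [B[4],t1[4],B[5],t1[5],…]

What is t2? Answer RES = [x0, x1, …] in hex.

RES = [ 0xde  0x3f  0x04  0x04  0xed  0xca  0xaa  0xed ]

→ t0 |92|de|3f|04|ca|ed|ee|aa|
→ t1 |ee|aa|92|de|3f|04|ca|ed|
→ t2 |de|3f|04|04|ed|ca|aa|ed|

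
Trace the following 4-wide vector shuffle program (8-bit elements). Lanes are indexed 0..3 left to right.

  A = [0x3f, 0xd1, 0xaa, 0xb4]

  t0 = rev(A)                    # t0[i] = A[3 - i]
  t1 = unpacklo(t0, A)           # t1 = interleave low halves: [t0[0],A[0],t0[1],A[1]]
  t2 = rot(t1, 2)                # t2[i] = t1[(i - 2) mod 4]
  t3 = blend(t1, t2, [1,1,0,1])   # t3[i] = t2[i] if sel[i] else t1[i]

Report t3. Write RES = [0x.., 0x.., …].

  t0: b4 aa d1 3f
  t1: b4 3f aa d1
  t2: aa d1 b4 3f
  t3: aa d1 aa 3f

RES = [ 0xaa  0xd1  0xaa  0x3f ]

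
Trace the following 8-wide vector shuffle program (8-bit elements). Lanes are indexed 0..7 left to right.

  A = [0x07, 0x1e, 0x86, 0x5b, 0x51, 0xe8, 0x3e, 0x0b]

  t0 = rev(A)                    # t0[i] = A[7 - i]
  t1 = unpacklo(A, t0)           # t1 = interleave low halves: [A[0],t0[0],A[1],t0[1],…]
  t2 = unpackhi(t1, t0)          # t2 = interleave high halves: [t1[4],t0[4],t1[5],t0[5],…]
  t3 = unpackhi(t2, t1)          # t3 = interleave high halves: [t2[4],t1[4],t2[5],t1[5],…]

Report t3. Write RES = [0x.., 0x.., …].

RES = [ 0x5b  0x86  0x1e  0xe8  0x51  0x5b  0x07  0x51 ]

  t0: 0b 3e e8 51 5b 86 1e 07
  t1: 07 0b 1e 3e 86 e8 5b 51
  t2: 86 5b e8 86 5b 1e 51 07
  t3: 5b 86 1e e8 51 5b 07 51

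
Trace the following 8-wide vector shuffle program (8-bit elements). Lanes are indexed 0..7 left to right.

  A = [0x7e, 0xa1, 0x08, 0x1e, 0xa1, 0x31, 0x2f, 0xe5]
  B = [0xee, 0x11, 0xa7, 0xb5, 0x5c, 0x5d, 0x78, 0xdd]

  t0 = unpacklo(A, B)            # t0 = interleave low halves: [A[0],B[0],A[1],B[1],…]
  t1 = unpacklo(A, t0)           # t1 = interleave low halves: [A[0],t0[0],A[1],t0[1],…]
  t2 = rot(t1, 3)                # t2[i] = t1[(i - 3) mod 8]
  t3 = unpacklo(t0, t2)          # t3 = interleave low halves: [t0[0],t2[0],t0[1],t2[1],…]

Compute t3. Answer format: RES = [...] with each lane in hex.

RES = [0x7e, 0xa1, 0xee, 0x1e, 0xa1, 0x11, 0x11, 0x7e]

  t0: 7e ee a1 11 08 a7 1e b5
  t1: 7e 7e a1 ee 08 a1 1e 11
  t2: a1 1e 11 7e 7e a1 ee 08
  t3: 7e a1 ee 1e a1 11 11 7e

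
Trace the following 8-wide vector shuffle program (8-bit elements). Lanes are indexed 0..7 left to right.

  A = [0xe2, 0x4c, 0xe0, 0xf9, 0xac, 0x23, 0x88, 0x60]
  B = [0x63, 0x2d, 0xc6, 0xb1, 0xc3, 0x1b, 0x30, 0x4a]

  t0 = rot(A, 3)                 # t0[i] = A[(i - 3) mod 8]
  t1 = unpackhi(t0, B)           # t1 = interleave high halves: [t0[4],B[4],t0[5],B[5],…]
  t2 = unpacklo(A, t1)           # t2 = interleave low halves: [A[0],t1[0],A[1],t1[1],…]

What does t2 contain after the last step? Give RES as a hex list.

RES = [ 0xe2  0x4c  0x4c  0xc3  0xe0  0xe0  0xf9  0x1b ]

→ t0 |23|88|60|e2|4c|e0|f9|ac|
→ t1 |4c|c3|e0|1b|f9|30|ac|4a|
→ t2 |e2|4c|4c|c3|e0|e0|f9|1b|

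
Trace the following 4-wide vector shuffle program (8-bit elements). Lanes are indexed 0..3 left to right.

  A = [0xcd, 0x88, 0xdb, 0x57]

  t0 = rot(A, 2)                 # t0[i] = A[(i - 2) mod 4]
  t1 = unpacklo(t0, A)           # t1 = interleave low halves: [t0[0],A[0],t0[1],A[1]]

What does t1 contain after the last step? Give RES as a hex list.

RES = [0xdb, 0xcd, 0x57, 0x88]

t0 = [0xdb, 0x57, 0xcd, 0x88]
t1 = [0xdb, 0xcd, 0x57, 0x88]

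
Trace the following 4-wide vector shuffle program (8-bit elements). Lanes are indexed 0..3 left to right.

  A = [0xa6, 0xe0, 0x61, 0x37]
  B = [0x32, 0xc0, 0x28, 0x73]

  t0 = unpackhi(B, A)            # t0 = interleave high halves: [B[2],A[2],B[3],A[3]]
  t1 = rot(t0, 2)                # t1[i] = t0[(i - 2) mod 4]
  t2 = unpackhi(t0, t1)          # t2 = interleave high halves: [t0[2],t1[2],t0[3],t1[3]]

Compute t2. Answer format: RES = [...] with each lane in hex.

RES = [ 0x73  0x28  0x37  0x61 ]

t0 = [0x28, 0x61, 0x73, 0x37]
t1 = [0x73, 0x37, 0x28, 0x61]
t2 = [0x73, 0x28, 0x37, 0x61]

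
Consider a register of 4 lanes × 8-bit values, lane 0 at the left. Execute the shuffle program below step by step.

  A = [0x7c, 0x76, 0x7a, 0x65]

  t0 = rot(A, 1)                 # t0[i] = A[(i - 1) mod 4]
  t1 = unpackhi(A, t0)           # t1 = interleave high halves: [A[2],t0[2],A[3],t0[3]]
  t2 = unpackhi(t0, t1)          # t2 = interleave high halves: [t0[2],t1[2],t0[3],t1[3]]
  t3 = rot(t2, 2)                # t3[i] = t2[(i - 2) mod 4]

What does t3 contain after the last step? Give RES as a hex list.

→ t0 |65|7c|76|7a|
→ t1 |7a|76|65|7a|
→ t2 |76|65|7a|7a|
→ t3 |7a|7a|76|65|

RES = [0x7a, 0x7a, 0x76, 0x65]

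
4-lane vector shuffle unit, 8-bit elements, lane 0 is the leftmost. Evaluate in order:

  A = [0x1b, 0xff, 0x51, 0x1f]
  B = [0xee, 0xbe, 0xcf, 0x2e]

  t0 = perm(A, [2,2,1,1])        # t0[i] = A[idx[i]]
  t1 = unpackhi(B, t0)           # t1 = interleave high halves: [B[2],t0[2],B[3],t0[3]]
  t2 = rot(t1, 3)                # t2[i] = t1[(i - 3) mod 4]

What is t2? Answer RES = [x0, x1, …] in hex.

RES = [ 0xff  0x2e  0xff  0xcf ]

→ t0 |51|51|ff|ff|
→ t1 |cf|ff|2e|ff|
→ t2 |ff|2e|ff|cf|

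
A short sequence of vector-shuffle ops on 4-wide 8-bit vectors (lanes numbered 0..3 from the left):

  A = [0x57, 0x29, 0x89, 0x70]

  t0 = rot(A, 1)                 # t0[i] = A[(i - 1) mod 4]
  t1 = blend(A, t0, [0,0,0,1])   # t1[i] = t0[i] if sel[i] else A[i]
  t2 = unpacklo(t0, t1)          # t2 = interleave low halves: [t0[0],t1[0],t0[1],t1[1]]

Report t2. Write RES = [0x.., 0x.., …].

t0 = [0x70, 0x57, 0x29, 0x89]
t1 = [0x57, 0x29, 0x89, 0x89]
t2 = [0x70, 0x57, 0x57, 0x29]

RES = [0x70, 0x57, 0x57, 0x29]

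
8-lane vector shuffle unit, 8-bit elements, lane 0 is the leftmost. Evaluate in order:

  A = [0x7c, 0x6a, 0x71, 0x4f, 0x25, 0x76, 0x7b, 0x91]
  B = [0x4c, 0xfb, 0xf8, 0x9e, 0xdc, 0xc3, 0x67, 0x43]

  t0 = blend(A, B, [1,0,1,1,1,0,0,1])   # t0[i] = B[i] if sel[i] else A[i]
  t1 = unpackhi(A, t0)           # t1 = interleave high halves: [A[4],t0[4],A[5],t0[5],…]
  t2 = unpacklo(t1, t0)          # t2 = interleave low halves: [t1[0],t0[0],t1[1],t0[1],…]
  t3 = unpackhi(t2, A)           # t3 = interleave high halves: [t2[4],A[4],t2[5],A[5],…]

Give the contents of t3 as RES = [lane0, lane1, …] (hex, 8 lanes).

RES = [ 0x76  0x25  0xf8  0x76  0x76  0x7b  0x9e  0x91 ]

t0 = [0x4c, 0x6a, 0xf8, 0x9e, 0xdc, 0x76, 0x7b, 0x43]
t1 = [0x25, 0xdc, 0x76, 0x76, 0x7b, 0x7b, 0x91, 0x43]
t2 = [0x25, 0x4c, 0xdc, 0x6a, 0x76, 0xf8, 0x76, 0x9e]
t3 = [0x76, 0x25, 0xf8, 0x76, 0x76, 0x7b, 0x9e, 0x91]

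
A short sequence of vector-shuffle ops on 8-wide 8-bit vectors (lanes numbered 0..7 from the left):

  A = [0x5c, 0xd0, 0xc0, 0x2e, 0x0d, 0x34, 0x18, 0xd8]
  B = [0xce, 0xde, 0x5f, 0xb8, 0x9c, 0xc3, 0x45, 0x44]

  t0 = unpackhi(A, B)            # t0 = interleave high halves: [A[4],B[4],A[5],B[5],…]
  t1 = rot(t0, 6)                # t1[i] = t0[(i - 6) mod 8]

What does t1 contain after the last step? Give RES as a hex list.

RES = [ 0x34  0xc3  0x18  0x45  0xd8  0x44  0x0d  0x9c ]

→ t0 |0d|9c|34|c3|18|45|d8|44|
→ t1 |34|c3|18|45|d8|44|0d|9c|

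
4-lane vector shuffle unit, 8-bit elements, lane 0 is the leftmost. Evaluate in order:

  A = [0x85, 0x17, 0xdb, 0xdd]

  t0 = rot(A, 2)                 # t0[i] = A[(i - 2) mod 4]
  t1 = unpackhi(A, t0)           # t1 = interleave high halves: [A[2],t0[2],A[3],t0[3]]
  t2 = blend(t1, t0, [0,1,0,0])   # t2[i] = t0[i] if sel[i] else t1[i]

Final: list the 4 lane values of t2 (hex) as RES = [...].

t0 = [0xdb, 0xdd, 0x85, 0x17]
t1 = [0xdb, 0x85, 0xdd, 0x17]
t2 = [0xdb, 0xdd, 0xdd, 0x17]

RES = [0xdb, 0xdd, 0xdd, 0x17]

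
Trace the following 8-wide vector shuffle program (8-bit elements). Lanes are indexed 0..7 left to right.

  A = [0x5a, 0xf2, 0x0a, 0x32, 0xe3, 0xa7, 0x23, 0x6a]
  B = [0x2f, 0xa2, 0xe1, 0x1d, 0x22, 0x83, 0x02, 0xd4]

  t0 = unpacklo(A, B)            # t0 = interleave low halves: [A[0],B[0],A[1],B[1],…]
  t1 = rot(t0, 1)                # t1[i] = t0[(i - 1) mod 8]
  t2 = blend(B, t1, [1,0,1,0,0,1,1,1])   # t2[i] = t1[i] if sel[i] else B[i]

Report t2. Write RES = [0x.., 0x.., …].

t0 = [0x5a, 0x2f, 0xf2, 0xa2, 0x0a, 0xe1, 0x32, 0x1d]
t1 = [0x1d, 0x5a, 0x2f, 0xf2, 0xa2, 0x0a, 0xe1, 0x32]
t2 = [0x1d, 0xa2, 0x2f, 0x1d, 0x22, 0x0a, 0xe1, 0x32]

RES = [ 0x1d  0xa2  0x2f  0x1d  0x22  0x0a  0xe1  0x32 ]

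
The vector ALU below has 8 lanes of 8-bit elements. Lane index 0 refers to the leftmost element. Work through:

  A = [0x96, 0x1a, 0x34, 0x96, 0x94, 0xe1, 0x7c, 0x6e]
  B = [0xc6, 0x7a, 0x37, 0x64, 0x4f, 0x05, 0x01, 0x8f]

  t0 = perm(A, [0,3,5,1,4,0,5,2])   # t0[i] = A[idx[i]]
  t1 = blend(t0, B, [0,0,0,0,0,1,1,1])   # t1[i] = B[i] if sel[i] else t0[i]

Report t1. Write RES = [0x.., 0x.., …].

RES = [ 0x96  0x96  0xe1  0x1a  0x94  0x05  0x01  0x8f ]

  t0: 96 96 e1 1a 94 96 e1 34
  t1: 96 96 e1 1a 94 05 01 8f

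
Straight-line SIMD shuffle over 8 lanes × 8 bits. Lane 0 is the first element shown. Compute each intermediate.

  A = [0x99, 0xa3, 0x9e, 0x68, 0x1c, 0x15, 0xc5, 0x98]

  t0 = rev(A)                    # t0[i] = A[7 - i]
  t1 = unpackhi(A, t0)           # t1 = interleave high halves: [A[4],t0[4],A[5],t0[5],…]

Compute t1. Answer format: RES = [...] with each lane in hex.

RES = [0x1c, 0x68, 0x15, 0x9e, 0xc5, 0xa3, 0x98, 0x99]

  t0: 98 c5 15 1c 68 9e a3 99
  t1: 1c 68 15 9e c5 a3 98 99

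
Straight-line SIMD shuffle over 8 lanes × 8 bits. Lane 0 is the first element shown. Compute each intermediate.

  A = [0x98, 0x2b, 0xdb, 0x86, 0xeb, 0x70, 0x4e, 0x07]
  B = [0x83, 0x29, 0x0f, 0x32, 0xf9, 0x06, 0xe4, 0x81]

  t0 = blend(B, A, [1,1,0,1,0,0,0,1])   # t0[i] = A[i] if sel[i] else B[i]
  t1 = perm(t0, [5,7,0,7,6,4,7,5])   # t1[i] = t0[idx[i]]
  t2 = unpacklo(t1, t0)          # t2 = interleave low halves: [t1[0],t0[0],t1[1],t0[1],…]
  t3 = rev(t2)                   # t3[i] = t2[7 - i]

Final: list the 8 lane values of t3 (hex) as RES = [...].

RES = [0x86, 0x07, 0x0f, 0x98, 0x2b, 0x07, 0x98, 0x06]

→ t0 |98|2b|0f|86|f9|06|e4|07|
→ t1 |06|07|98|07|e4|f9|07|06|
→ t2 |06|98|07|2b|98|0f|07|86|
→ t3 |86|07|0f|98|2b|07|98|06|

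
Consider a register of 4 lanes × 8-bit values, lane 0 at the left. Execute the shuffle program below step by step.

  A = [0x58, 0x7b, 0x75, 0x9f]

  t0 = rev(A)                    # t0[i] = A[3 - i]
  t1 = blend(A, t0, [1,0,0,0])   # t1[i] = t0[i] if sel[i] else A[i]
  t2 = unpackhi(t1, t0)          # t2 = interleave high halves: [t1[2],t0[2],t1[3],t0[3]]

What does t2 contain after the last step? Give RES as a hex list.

RES = [0x75, 0x7b, 0x9f, 0x58]

  t0: 9f 75 7b 58
  t1: 9f 7b 75 9f
  t2: 75 7b 9f 58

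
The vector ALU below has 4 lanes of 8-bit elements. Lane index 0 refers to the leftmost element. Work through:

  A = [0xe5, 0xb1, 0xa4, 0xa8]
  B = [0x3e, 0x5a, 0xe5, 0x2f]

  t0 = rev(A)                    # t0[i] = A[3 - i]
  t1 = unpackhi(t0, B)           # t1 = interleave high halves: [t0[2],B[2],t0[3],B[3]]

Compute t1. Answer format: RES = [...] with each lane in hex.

  t0: a8 a4 b1 e5
  t1: b1 e5 e5 2f

RES = [0xb1, 0xe5, 0xe5, 0x2f]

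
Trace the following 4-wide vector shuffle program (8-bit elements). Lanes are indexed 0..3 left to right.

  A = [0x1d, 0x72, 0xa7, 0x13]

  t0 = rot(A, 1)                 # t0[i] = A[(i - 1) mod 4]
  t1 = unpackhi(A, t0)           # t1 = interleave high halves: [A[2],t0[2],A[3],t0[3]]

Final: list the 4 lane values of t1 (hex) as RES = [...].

  t0: 13 1d 72 a7
  t1: a7 72 13 a7

RES = [ 0xa7  0x72  0x13  0xa7 ]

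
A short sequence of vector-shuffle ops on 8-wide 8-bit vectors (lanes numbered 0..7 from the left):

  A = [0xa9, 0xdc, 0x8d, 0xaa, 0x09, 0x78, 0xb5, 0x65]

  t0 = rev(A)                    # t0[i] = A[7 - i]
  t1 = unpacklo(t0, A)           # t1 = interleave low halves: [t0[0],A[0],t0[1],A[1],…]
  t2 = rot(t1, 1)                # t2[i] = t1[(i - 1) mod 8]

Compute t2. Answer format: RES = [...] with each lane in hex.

RES = [ 0xaa  0x65  0xa9  0xb5  0xdc  0x78  0x8d  0x09 ]

→ t0 |65|b5|78|09|aa|8d|dc|a9|
→ t1 |65|a9|b5|dc|78|8d|09|aa|
→ t2 |aa|65|a9|b5|dc|78|8d|09|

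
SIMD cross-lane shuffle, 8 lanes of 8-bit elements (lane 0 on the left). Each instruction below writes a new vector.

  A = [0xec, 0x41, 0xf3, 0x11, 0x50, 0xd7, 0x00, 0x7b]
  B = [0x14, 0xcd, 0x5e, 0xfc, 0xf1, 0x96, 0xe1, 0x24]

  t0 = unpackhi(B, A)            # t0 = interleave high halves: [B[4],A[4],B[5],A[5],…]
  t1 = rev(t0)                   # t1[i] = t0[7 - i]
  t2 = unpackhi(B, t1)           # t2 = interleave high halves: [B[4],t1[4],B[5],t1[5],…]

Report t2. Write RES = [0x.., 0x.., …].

RES = [0xf1, 0xd7, 0x96, 0x96, 0xe1, 0x50, 0x24, 0xf1]

→ t0 |f1|50|96|d7|e1|00|24|7b|
→ t1 |7b|24|00|e1|d7|96|50|f1|
→ t2 |f1|d7|96|96|e1|50|24|f1|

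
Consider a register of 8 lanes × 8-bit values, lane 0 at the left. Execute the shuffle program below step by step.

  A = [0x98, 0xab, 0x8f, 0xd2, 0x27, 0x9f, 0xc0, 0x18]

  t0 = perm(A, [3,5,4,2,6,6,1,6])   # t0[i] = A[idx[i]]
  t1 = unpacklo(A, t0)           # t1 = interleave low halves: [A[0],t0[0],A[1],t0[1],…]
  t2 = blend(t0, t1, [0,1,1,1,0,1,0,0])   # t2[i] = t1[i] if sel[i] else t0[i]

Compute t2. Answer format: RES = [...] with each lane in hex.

t0 = [0xd2, 0x9f, 0x27, 0x8f, 0xc0, 0xc0, 0xab, 0xc0]
t1 = [0x98, 0xd2, 0xab, 0x9f, 0x8f, 0x27, 0xd2, 0x8f]
t2 = [0xd2, 0xd2, 0xab, 0x9f, 0xc0, 0x27, 0xab, 0xc0]

RES = [ 0xd2  0xd2  0xab  0x9f  0xc0  0x27  0xab  0xc0 ]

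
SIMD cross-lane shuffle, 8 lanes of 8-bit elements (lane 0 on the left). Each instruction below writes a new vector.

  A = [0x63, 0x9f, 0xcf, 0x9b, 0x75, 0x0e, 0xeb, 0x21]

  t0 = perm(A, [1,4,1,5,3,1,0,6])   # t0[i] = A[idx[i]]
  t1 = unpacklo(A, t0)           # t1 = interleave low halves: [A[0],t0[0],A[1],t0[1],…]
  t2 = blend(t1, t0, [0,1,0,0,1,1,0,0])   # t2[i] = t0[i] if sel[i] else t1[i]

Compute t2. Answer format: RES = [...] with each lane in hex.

t0 = [0x9f, 0x75, 0x9f, 0x0e, 0x9b, 0x9f, 0x63, 0xeb]
t1 = [0x63, 0x9f, 0x9f, 0x75, 0xcf, 0x9f, 0x9b, 0x0e]
t2 = [0x63, 0x75, 0x9f, 0x75, 0x9b, 0x9f, 0x9b, 0x0e]

RES = [0x63, 0x75, 0x9f, 0x75, 0x9b, 0x9f, 0x9b, 0x0e]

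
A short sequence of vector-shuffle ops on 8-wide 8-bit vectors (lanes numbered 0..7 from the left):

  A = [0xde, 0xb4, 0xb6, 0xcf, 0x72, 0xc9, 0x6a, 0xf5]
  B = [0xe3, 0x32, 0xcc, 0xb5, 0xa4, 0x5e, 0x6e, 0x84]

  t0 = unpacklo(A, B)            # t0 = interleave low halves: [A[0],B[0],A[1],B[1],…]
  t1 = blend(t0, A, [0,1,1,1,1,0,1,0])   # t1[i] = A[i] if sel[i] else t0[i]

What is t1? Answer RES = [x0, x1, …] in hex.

RES = [0xde, 0xb4, 0xb6, 0xcf, 0x72, 0xcc, 0x6a, 0xb5]

→ t0 |de|e3|b4|32|b6|cc|cf|b5|
→ t1 |de|b4|b6|cf|72|cc|6a|b5|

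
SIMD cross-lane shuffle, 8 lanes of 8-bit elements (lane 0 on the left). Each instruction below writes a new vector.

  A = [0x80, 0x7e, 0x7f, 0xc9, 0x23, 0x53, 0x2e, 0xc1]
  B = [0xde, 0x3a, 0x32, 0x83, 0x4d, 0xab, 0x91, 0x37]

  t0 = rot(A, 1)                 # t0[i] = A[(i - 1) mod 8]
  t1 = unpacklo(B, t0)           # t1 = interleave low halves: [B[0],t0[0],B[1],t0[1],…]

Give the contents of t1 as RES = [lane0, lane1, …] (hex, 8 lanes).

  t0: c1 80 7e 7f c9 23 53 2e
  t1: de c1 3a 80 32 7e 83 7f

RES = [ 0xde  0xc1  0x3a  0x80  0x32  0x7e  0x83  0x7f ]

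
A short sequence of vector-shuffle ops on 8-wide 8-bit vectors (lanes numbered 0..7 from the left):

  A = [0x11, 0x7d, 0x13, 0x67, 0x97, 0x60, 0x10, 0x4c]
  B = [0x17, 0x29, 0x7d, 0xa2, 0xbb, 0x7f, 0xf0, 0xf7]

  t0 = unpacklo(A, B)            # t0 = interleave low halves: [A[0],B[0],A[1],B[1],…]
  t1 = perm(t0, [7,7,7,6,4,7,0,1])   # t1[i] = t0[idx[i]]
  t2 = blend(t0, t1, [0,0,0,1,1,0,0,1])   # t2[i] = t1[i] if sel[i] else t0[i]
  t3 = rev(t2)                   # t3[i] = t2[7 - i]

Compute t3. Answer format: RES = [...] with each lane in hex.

→ t0 |11|17|7d|29|13|7d|67|a2|
→ t1 |a2|a2|a2|67|13|a2|11|17|
→ t2 |11|17|7d|67|13|7d|67|17|
→ t3 |17|67|7d|13|67|7d|17|11|

RES = [0x17, 0x67, 0x7d, 0x13, 0x67, 0x7d, 0x17, 0x11]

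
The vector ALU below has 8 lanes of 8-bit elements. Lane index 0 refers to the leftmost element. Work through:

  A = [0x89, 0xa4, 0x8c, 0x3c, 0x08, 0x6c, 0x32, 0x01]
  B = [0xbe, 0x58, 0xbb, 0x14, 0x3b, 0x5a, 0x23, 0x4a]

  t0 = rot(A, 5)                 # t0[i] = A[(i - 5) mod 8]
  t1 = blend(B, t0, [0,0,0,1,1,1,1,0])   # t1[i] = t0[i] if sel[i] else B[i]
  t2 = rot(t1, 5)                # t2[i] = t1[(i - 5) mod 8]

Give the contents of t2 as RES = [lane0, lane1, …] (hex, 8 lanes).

RES = [ 0x32  0x01  0x89  0xa4  0x4a  0xbe  0x58  0xbb ]

  t0: 3c 08 6c 32 01 89 a4 8c
  t1: be 58 bb 32 01 89 a4 4a
  t2: 32 01 89 a4 4a be 58 bb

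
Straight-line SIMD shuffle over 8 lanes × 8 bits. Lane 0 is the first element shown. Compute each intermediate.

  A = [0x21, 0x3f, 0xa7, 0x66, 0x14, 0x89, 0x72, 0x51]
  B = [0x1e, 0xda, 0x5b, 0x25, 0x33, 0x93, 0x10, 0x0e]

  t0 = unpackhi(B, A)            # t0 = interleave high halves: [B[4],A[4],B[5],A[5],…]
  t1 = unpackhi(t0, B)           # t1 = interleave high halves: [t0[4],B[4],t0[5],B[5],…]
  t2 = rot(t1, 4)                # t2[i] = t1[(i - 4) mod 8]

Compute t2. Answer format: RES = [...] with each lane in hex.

→ t0 |33|14|93|89|10|72|0e|51|
→ t1 |10|33|72|93|0e|10|51|0e|
→ t2 |0e|10|51|0e|10|33|72|93|

RES = [0x0e, 0x10, 0x51, 0x0e, 0x10, 0x33, 0x72, 0x93]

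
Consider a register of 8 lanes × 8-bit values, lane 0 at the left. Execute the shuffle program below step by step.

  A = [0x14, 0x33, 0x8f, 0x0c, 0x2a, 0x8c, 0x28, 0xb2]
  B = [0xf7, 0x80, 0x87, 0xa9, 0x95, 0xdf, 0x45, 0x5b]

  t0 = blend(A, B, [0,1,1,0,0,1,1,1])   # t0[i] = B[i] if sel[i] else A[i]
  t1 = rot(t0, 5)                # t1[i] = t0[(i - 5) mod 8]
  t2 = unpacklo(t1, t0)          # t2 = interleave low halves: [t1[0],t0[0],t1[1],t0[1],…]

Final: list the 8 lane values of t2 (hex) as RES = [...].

RES = [0x0c, 0x14, 0x2a, 0x80, 0xdf, 0x87, 0x45, 0x0c]

→ t0 |14|80|87|0c|2a|df|45|5b|
→ t1 |0c|2a|df|45|5b|14|80|87|
→ t2 |0c|14|2a|80|df|87|45|0c|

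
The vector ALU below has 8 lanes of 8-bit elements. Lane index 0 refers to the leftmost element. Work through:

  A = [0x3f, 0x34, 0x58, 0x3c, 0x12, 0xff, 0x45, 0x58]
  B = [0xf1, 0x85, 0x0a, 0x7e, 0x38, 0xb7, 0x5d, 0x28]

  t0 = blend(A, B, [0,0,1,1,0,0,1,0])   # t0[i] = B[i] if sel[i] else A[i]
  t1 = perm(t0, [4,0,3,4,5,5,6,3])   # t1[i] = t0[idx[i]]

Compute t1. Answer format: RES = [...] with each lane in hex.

RES = [ 0x12  0x3f  0x7e  0x12  0xff  0xff  0x5d  0x7e ]

t0 = [0x3f, 0x34, 0x0a, 0x7e, 0x12, 0xff, 0x5d, 0x58]
t1 = [0x12, 0x3f, 0x7e, 0x12, 0xff, 0xff, 0x5d, 0x7e]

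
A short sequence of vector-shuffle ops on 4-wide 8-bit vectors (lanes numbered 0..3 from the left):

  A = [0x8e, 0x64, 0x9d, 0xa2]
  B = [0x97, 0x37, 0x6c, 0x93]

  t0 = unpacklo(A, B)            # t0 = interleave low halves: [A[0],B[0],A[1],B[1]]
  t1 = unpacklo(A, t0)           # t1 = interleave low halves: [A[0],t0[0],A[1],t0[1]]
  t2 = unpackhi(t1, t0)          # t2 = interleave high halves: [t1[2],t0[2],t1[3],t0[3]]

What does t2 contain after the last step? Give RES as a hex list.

→ t0 |8e|97|64|37|
→ t1 |8e|8e|64|97|
→ t2 |64|64|97|37|

RES = [0x64, 0x64, 0x97, 0x37]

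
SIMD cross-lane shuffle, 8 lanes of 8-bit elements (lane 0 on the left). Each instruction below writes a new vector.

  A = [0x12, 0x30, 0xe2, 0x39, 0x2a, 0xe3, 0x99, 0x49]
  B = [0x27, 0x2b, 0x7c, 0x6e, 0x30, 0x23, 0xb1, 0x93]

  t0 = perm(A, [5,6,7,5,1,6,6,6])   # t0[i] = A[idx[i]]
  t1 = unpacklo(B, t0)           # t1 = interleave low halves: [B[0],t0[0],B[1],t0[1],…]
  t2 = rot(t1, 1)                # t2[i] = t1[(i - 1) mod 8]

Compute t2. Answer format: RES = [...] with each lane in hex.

  t0: e3 99 49 e3 30 99 99 99
  t1: 27 e3 2b 99 7c 49 6e e3
  t2: e3 27 e3 2b 99 7c 49 6e

RES = [0xe3, 0x27, 0xe3, 0x2b, 0x99, 0x7c, 0x49, 0x6e]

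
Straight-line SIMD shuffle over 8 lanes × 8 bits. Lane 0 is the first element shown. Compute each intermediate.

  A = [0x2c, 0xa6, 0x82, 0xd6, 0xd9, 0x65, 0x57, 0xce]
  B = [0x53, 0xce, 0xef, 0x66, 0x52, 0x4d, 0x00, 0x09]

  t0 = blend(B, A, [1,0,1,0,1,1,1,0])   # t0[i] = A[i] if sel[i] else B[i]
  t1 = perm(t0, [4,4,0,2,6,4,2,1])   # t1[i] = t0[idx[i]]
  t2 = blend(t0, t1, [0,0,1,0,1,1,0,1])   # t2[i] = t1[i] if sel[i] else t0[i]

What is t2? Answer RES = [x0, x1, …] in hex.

RES = [ 0x2c  0xce  0x2c  0x66  0x57  0xd9  0x57  0xce ]

t0 = [0x2c, 0xce, 0x82, 0x66, 0xd9, 0x65, 0x57, 0x09]
t1 = [0xd9, 0xd9, 0x2c, 0x82, 0x57, 0xd9, 0x82, 0xce]
t2 = [0x2c, 0xce, 0x2c, 0x66, 0x57, 0xd9, 0x57, 0xce]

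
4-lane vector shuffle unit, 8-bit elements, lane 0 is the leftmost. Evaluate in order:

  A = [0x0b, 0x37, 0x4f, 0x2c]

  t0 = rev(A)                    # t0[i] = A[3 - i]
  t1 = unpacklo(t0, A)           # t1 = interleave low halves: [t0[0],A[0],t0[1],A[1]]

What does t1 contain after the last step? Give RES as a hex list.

→ t0 |2c|4f|37|0b|
→ t1 |2c|0b|4f|37|

RES = [ 0x2c  0x0b  0x4f  0x37 ]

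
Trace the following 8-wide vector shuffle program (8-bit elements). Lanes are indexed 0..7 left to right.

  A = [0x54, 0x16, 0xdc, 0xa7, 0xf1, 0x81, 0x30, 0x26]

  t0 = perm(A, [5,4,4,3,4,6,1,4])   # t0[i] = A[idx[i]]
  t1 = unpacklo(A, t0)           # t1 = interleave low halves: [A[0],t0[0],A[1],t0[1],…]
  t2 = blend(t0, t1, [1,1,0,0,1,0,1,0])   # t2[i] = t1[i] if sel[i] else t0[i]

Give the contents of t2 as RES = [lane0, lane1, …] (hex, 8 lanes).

RES = [0x54, 0x81, 0xf1, 0xa7, 0xdc, 0x30, 0xa7, 0xf1]

t0 = [0x81, 0xf1, 0xf1, 0xa7, 0xf1, 0x30, 0x16, 0xf1]
t1 = [0x54, 0x81, 0x16, 0xf1, 0xdc, 0xf1, 0xa7, 0xa7]
t2 = [0x54, 0x81, 0xf1, 0xa7, 0xdc, 0x30, 0xa7, 0xf1]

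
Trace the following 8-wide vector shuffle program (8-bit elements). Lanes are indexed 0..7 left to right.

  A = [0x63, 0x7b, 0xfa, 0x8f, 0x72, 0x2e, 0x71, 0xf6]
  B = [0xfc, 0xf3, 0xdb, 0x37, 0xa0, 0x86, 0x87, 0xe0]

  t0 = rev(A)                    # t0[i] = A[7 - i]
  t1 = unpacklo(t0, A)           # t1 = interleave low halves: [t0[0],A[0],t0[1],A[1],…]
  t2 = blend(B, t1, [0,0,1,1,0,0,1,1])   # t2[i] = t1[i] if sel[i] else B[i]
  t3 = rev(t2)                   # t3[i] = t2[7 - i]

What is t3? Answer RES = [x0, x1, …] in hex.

RES = [0x8f, 0x72, 0x86, 0xa0, 0x7b, 0x71, 0xf3, 0xfc]

→ t0 |f6|71|2e|72|8f|fa|7b|63|
→ t1 |f6|63|71|7b|2e|fa|72|8f|
→ t2 |fc|f3|71|7b|a0|86|72|8f|
→ t3 |8f|72|86|a0|7b|71|f3|fc|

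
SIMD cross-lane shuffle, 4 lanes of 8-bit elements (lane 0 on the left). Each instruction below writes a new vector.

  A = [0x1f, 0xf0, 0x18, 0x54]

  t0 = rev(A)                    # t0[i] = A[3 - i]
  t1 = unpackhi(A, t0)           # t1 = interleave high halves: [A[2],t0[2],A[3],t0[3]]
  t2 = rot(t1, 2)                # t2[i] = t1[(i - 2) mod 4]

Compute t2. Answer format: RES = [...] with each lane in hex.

RES = [0x54, 0x1f, 0x18, 0xf0]

t0 = [0x54, 0x18, 0xf0, 0x1f]
t1 = [0x18, 0xf0, 0x54, 0x1f]
t2 = [0x54, 0x1f, 0x18, 0xf0]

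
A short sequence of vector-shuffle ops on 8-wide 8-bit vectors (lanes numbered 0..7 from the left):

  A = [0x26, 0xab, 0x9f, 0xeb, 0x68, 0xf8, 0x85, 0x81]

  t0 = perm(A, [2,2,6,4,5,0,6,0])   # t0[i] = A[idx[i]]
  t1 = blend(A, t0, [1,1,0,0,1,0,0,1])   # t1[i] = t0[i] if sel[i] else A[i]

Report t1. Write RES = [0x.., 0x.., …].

t0 = [0x9f, 0x9f, 0x85, 0x68, 0xf8, 0x26, 0x85, 0x26]
t1 = [0x9f, 0x9f, 0x9f, 0xeb, 0xf8, 0xf8, 0x85, 0x26]

RES = [ 0x9f  0x9f  0x9f  0xeb  0xf8  0xf8  0x85  0x26 ]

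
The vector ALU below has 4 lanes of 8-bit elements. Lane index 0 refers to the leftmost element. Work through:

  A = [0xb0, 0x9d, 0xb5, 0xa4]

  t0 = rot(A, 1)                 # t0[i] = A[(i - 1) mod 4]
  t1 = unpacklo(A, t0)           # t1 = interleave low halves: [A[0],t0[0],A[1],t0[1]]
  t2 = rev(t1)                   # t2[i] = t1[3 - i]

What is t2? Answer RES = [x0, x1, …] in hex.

→ t0 |a4|b0|9d|b5|
→ t1 |b0|a4|9d|b0|
→ t2 |b0|9d|a4|b0|

RES = [0xb0, 0x9d, 0xa4, 0xb0]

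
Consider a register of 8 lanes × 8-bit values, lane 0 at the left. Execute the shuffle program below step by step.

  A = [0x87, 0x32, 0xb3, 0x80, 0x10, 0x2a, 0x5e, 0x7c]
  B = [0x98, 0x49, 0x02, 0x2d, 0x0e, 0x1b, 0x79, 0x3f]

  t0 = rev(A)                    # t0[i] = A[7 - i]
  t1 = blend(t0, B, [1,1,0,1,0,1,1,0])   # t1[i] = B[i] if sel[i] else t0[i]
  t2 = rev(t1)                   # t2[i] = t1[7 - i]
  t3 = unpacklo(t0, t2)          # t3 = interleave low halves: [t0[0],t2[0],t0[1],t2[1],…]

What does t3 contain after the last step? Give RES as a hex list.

→ t0 |7c|5e|2a|10|80|b3|32|87|
→ t1 |98|49|2a|2d|80|1b|79|87|
→ t2 |87|79|1b|80|2d|2a|49|98|
→ t3 |7c|87|5e|79|2a|1b|10|80|

RES = [0x7c, 0x87, 0x5e, 0x79, 0x2a, 0x1b, 0x10, 0x80]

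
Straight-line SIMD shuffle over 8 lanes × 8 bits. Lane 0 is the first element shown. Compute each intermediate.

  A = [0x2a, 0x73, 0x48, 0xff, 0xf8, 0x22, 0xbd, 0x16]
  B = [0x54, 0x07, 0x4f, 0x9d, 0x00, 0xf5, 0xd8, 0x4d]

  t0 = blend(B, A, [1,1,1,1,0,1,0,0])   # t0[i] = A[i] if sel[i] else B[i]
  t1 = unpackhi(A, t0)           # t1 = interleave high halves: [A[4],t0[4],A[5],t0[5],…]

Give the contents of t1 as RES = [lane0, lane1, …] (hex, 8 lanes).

RES = [0xf8, 0x00, 0x22, 0x22, 0xbd, 0xd8, 0x16, 0x4d]

t0 = [0x2a, 0x73, 0x48, 0xff, 0x00, 0x22, 0xd8, 0x4d]
t1 = [0xf8, 0x00, 0x22, 0x22, 0xbd, 0xd8, 0x16, 0x4d]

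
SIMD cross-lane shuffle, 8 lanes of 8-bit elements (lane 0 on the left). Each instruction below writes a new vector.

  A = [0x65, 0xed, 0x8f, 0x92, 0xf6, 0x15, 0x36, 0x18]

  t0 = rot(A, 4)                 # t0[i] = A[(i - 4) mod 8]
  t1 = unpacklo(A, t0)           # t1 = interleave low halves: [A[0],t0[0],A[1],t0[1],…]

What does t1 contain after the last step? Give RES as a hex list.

→ t0 |f6|15|36|18|65|ed|8f|92|
→ t1 |65|f6|ed|15|8f|36|92|18|

RES = [ 0x65  0xf6  0xed  0x15  0x8f  0x36  0x92  0x18 ]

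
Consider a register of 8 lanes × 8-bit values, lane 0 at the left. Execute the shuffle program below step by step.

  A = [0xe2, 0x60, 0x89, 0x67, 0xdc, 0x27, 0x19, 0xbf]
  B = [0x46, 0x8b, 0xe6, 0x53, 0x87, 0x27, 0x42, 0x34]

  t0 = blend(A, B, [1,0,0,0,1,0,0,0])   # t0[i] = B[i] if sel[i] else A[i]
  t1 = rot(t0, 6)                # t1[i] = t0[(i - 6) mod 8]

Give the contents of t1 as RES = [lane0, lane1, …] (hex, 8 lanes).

→ t0 |46|60|89|67|87|27|19|bf|
→ t1 |89|67|87|27|19|bf|46|60|

RES = [ 0x89  0x67  0x87  0x27  0x19  0xbf  0x46  0x60 ]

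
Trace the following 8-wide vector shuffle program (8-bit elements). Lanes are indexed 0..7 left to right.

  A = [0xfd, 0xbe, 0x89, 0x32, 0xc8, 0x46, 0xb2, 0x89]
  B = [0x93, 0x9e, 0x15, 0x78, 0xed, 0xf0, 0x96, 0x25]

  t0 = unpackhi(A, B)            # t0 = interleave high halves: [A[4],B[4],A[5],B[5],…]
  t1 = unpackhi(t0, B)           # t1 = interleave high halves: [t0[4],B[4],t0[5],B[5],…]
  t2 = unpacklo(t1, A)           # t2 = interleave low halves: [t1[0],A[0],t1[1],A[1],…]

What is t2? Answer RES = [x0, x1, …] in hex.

  t0: c8 ed 46 f0 b2 96 89 25
  t1: b2 ed 96 f0 89 96 25 25
  t2: b2 fd ed be 96 89 f0 32

RES = [ 0xb2  0xfd  0xed  0xbe  0x96  0x89  0xf0  0x32 ]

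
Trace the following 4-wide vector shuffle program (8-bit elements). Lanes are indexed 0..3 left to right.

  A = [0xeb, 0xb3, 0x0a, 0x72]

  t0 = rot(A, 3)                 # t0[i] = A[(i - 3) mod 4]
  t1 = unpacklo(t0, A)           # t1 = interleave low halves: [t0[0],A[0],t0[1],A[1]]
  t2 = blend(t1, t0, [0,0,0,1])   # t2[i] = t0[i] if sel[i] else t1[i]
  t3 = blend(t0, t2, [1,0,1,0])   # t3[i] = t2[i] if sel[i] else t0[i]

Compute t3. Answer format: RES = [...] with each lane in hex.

t0 = [0xb3, 0x0a, 0x72, 0xeb]
t1 = [0xb3, 0xeb, 0x0a, 0xb3]
t2 = [0xb3, 0xeb, 0x0a, 0xeb]
t3 = [0xb3, 0x0a, 0x0a, 0xeb]

RES = [0xb3, 0x0a, 0x0a, 0xeb]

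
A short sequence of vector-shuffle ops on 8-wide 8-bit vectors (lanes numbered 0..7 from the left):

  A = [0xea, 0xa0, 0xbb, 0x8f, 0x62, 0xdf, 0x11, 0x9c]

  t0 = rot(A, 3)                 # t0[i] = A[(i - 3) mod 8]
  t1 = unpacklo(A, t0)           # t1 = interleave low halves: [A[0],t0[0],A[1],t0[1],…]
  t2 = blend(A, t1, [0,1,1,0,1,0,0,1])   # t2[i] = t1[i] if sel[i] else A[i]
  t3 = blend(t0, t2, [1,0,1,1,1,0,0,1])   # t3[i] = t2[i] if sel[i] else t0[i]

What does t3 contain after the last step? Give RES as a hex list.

RES = [ 0xea  0x11  0xa0  0x8f  0xbb  0xbb  0x8f  0xea ]

t0 = [0xdf, 0x11, 0x9c, 0xea, 0xa0, 0xbb, 0x8f, 0x62]
t1 = [0xea, 0xdf, 0xa0, 0x11, 0xbb, 0x9c, 0x8f, 0xea]
t2 = [0xea, 0xdf, 0xa0, 0x8f, 0xbb, 0xdf, 0x11, 0xea]
t3 = [0xea, 0x11, 0xa0, 0x8f, 0xbb, 0xbb, 0x8f, 0xea]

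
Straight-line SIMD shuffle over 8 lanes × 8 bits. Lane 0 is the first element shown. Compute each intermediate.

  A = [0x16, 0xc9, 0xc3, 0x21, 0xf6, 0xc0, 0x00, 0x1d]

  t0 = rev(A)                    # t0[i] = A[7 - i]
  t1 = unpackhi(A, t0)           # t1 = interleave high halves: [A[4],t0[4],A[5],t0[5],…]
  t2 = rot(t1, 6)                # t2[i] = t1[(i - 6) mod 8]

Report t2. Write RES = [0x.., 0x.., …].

t0 = [0x1d, 0x00, 0xc0, 0xf6, 0x21, 0xc3, 0xc9, 0x16]
t1 = [0xf6, 0x21, 0xc0, 0xc3, 0x00, 0xc9, 0x1d, 0x16]
t2 = [0xc0, 0xc3, 0x00, 0xc9, 0x1d, 0x16, 0xf6, 0x21]

RES = [0xc0, 0xc3, 0x00, 0xc9, 0x1d, 0x16, 0xf6, 0x21]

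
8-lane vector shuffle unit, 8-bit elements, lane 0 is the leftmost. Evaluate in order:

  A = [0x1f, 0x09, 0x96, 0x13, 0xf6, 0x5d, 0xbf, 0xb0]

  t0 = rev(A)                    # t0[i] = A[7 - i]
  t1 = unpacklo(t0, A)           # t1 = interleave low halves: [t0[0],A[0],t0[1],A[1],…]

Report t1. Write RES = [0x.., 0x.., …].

  t0: b0 bf 5d f6 13 96 09 1f
  t1: b0 1f bf 09 5d 96 f6 13

RES = [ 0xb0  0x1f  0xbf  0x09  0x5d  0x96  0xf6  0x13 ]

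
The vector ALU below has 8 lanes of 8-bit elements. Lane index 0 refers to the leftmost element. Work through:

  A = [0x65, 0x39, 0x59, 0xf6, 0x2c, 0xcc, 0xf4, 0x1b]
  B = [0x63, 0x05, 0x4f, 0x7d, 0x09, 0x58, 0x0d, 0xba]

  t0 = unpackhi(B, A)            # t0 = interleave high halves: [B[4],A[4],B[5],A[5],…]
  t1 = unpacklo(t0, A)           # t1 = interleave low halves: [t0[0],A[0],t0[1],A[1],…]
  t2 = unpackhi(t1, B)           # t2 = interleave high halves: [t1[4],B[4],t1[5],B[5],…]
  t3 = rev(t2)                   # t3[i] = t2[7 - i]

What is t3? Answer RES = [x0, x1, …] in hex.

RES = [0xba, 0xf6, 0x0d, 0xcc, 0x58, 0x59, 0x09, 0x58]

→ t0 |09|2c|58|cc|0d|f4|ba|1b|
→ t1 |09|65|2c|39|58|59|cc|f6|
→ t2 |58|09|59|58|cc|0d|f6|ba|
→ t3 |ba|f6|0d|cc|58|59|09|58|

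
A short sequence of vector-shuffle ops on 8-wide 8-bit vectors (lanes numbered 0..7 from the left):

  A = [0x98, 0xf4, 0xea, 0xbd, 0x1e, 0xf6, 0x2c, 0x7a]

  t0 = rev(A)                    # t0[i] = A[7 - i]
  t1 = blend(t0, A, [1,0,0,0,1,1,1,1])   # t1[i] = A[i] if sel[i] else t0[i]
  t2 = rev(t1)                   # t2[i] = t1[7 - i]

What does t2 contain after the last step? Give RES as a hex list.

RES = [0x7a, 0x2c, 0xf6, 0x1e, 0x1e, 0xf6, 0x2c, 0x98]

t0 = [0x7a, 0x2c, 0xf6, 0x1e, 0xbd, 0xea, 0xf4, 0x98]
t1 = [0x98, 0x2c, 0xf6, 0x1e, 0x1e, 0xf6, 0x2c, 0x7a]
t2 = [0x7a, 0x2c, 0xf6, 0x1e, 0x1e, 0xf6, 0x2c, 0x98]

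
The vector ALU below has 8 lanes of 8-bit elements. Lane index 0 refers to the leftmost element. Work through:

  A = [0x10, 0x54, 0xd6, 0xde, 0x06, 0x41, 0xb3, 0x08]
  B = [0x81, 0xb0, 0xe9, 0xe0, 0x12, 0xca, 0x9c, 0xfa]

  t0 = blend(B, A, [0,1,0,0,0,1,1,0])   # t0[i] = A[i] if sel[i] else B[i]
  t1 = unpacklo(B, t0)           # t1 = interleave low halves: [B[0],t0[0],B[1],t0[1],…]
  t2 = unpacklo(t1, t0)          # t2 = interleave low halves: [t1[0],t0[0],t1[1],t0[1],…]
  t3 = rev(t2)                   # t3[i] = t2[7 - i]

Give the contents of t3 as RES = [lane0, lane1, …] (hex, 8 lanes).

RES = [ 0xe0  0x54  0xe9  0xb0  0x54  0x81  0x81  0x81 ]

  t0: 81 54 e9 e0 12 41 b3 fa
  t1: 81 81 b0 54 e9 e9 e0 e0
  t2: 81 81 81 54 b0 e9 54 e0
  t3: e0 54 e9 b0 54 81 81 81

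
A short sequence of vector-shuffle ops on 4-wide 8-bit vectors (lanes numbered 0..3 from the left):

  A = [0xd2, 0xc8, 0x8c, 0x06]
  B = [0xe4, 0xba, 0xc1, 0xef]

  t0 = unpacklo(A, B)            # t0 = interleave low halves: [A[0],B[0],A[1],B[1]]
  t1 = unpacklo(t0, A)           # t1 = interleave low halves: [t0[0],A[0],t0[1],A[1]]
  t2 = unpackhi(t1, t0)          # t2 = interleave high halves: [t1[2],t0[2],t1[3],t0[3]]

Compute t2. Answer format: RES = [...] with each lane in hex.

RES = [ 0xe4  0xc8  0xc8  0xba ]

  t0: d2 e4 c8 ba
  t1: d2 d2 e4 c8
  t2: e4 c8 c8 ba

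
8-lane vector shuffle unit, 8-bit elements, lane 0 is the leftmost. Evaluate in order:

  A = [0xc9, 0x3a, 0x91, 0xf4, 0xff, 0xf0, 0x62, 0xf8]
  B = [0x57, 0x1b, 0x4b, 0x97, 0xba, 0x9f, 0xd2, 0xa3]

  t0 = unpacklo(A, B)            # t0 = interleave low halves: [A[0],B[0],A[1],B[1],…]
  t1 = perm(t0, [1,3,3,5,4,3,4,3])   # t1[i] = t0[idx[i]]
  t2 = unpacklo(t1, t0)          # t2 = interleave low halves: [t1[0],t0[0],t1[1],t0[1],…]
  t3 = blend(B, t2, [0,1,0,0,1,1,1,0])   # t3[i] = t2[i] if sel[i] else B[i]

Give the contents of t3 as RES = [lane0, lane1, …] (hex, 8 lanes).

  t0: c9 57 3a 1b 91 4b f4 97
  t1: 57 1b 1b 4b 91 1b 91 1b
  t2: 57 c9 1b 57 1b 3a 4b 1b
  t3: 57 c9 4b 97 1b 3a 4b a3

RES = [0x57, 0xc9, 0x4b, 0x97, 0x1b, 0x3a, 0x4b, 0xa3]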